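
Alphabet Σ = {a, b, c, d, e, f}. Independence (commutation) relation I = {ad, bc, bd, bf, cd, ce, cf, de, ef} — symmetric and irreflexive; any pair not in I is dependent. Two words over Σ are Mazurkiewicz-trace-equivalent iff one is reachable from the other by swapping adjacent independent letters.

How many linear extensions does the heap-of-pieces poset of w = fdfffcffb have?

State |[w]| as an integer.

#0=f has no predecessor
#1=d depends on [0:f]
#2=f depends on [1:d]
#3=f depends on [2:f]
#4=f depends on [3:f]
#5=c has no predecessor
#6=f depends on [4:f]
#7=f depends on [6:f]
#8=b has no predecessor
sources: [0:f, 5:c, 8:b]
N(rest) = Σ N(rest − s) over sources s of rest; N(one piece) = 1:
  size 1 → [5]=1  [7]=1  [8]=1
  size 2 → [5,7]=2  [5,8]=2  [6,7]=1  [7,8]=2
  size 3 → [4,6,7]=1  [5,6,7]=3  [5,7,8]=6  [6,7,8]=3
  size 4 → [3,4,6,7]=1  [4,5,6,7]=4  [4,6,7,8]=4  [5,6,7,8]=12
  size 5 → [2,3,4,6,7]=1  [3,4,5,6,7]=5  [3,4,6,7,8]=5  [4,5,6,7,8]=20
  size 6 → [1,2,3,4,6,7]=1  [2,3,4,5,6,7]=6  [2,3,4,6,7,8]=6  [3,4,5,6,7,8]=30
  size 7 → [0,1,2,3,4,6,7]=1  [1,2,3,4,5,6,7]=7  [1,2,3,4,6,7,8]=7  [2,3,4,5,6,7,8]=42
  first=0(f) contributes 56
  first=5(c) contributes 8
  first=8(b) contributes 8
|[w]| = 72

72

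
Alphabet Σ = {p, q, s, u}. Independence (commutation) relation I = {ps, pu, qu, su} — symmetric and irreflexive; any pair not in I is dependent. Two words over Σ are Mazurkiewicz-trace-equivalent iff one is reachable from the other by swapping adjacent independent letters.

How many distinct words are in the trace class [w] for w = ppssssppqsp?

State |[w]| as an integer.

140

drop 0:p onto floor
drop 1:p onto {0:p}
drop 2:s onto floor
drop 3:s onto {2:s}
drop 4:s onto {3:s}
drop 5:s onto {4:s}
drop 6:p onto {1:p}
drop 7:p onto {6:p}
drop 8:q onto {5:s, 7:p}
drop 9:s onto {8:q}
drop 10:p onto {8:q}
ground layer = {0:p, 2:s}
drop-orders for the pieces not yet dropped (sum over which currently-grounded one goes next):
  1 to go: {9} 1  {10} 1
  2 to go: {9,10} 2
  3 to go: {8,9,10} 2
  4 to go: {5,8,9,10} 2  {7,8,9,10} 2
  5 to go: {4,5,8,9,10} 2  {5,7,8,9,10} 4  {6,7,8,9,10} 2
  6 to go: {1,6,7,8,9,10} 2  {3,4,5,8,9,10} 2  {4,5,7,8,9,10} 6  {5,6,7,8,9,10} 6
  7 to go: {0,1,6,7,8,9,10} 2  {1,5,6,7,8,9,10} 8  {2,3,4,5,8,9,10} 2  {3,4,5,7,8,9,10} 8  {4,5,6,7,8,9,10} 12
  8 to go: {0,1,5,6,7,8,9,10} 10  {1,4,5,6,7,8,9,10} 20  {2,3,4,5,7,8,9,10} 10  {3,4,5,6,7,8,9,10} 20
  9 to go: {0,1,4,5,6,7,8,9,10} 30  {1,3,4,5,6,7,8,9,10} 40  {2,3,4,5,6,7,8,9,10} 30
  if 0:p drops first: 70 orders
  if 2:s drops first: 70 orders
heap linearizations: 140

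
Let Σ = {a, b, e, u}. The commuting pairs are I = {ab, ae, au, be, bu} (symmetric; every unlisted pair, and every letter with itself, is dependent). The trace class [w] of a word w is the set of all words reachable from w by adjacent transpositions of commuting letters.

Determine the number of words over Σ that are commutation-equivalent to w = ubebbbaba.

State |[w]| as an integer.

756

piece 0:u — minimal
piece 1:b — minimal
piece 2:e rests on {0:u}
piece 3:b rests on {1:b}
piece 4:b rests on {3:b}
piece 5:b rests on {4:b}
piece 6:a — minimal
piece 7:b rests on {5:b}
piece 8:a rests on {6:a}
minimal pieces: {0:u, 1:b, 6:a}
ways to finish when only these pieces remain (= sum over removing one remaining piece with nothing left below it):
  1 left: {2}→1  {7}→1  {8}→1
  2 left: {0,2}→1  {2,7}→2  {2,8}→2  {5,7}→1  {6,8}→1  {7,8}→2
  3 left: {0,2,7}→3  {0,2,8}→3  {2,5,7}→3  {2,6,8}→3  {2,7,8}→6  {4,5,7}→1  {5,7,8}→3  {6,7,8}→3
  4 left: {0,2,5,7}→6  {0,2,6,8}→6  {0,2,7,8}→12  {2,4,5,7}→4  {2,5,7,8}→12  {2,6,7,8}→12  {3,4,5,7}→1  {4,5,7,8}→4  {5,6,7,8}→6
  5 left: {0,2,4,5,7}→10  {0,2,5,7,8}→30  {0,2,6,7,8}→30  {1,3,4,5,7}→1  {2,3,4,5,7}→5  {2,4,5,7,8}→20  {2,5,6,7,8}→30  {3,4,5,7,8}→5  {4,5,6,7,8}→10
  6 left: {0,2,3,4,5,7}→15  {0,2,4,5,7,8}→60  {0,2,5,6,7,8}→90  {1,2,3,4,5,7}→6  {1,3,4,5,7,8}→6  {2,3,4,5,7,8}→30  {2,4,5,6,7,8}→60  {3,4,5,6,7,8}→15
  7 left: {0,1,2,3,4,5,7}→21  {0,2,3,4,5,7,8}→105  {0,2,4,5,6,7,8}→210  {1,2,3,4,5,7,8}→42  {1,3,4,5,6,7,8}→21  {2,3,4,5,6,7,8}→105
  placing 0:u first → 168 extensions
  placing 1:b first → 420 extensions
  placing 6:a first → 168 extensions
total linear extensions = 756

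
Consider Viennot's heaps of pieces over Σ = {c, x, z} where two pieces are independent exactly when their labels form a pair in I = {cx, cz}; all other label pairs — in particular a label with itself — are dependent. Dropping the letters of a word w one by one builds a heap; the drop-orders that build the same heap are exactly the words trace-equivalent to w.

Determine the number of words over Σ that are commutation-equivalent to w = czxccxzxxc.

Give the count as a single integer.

210

0(c) covers ∅
1(z) covers ∅
2(x) covers 1:z
3(c) covers 0:c
4(c) covers 3:c
5(x) covers 2:x
6(z) covers 5:x
7(x) covers 6:z
8(x) covers 7:x
9(c) covers 4:c
floor of heap: 0:c, 1:z
completions by unplaced set U, small U first (add the entries for U minus each lowest piece of U):
  |U|=1: {8}:1  {9}:1
  |U|=2: {4,9}:1  {7,8}:1  {8,9}:2
  |U|=3: {3,4,9}:1  {4,8,9}:3  {6,7,8}:1  {7,8,9}:3
  |U|=4: {0,3,4,9}:1  {3,4,8,9}:4  {4,7,8,9}:6  {5,6,7,8}:1  {6,7,8,9}:4
  |U|=5: {0,3,4,8,9}:5  {2,5,6,7,8}:1  {3,4,7,8,9}:10  {4,6,7,8,9}:10  {5,6,7,8,9}:5
  |U|=6: {0,3,4,7,8,9}:15  {1,2,5,6,7,8}:1  {2,5,6,7,8,9}:6  {3,4,6,7,8,9}:20  {4,5,6,7,8,9}:15
  |U|=7: {0,3,4,6,7,8,9}:35  {1,2,5,6,7,8,9}:7  {2,4,5,6,7,8,9}:21  {3,4,5,6,7,8,9}:35
  |U|=8: {0,3,4,5,6,7,8,9}:70  {1,2,4,5,6,7,8,9}:28  {2,3,4,5,6,7,8,9}:56
  start at 0(c): 84
  start at 1(z): 126
sum over floor = 210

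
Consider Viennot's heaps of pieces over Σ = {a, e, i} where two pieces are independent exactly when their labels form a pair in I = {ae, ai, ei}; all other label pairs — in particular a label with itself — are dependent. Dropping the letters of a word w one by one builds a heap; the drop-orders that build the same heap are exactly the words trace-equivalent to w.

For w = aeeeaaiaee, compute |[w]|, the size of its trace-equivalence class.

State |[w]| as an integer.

1260

drop 0:a onto floor
drop 1:e onto floor
drop 2:e onto {1:e}
drop 3:e onto {2:e}
drop 4:a onto {0:a}
drop 5:a onto {4:a}
drop 6:i onto floor
drop 7:a onto {5:a}
drop 8:e onto {3:e}
drop 9:e onto {8:e}
ground layer = {0:a, 1:e, 6:i}
drop-orders for the pieces not yet dropped (sum over which currently-grounded one goes next):
  1 to go: {6} 1  {7} 1  {9} 1
  2 to go: {5,7} 1  {6,7} 2  {6,9} 2  {7,9} 2  {8,9} 1
  3 to go: {3,8,9} 1  {4,5,7} 1  {5,6,7} 3  {5,7,9} 3  {6,7,9} 6  {6,8,9} 3  {7,8,9} 3
  4 to go: {0,4,5,7} 1  {2,3,8,9} 1  {3,6,8,9} 4  {3,7,8,9} 4  {4,5,6,7} 4  {4,5,7,9} 4  {5,6,7,9} 12  {5,7,8,9} 6  {6,7,8,9} 12
  5 to go: {0,4,5,6,7} 5  {0,4,5,7,9} 5  {1,2,3,8,9} 1  {2,3,6,8,9} 5  {2,3,7,8,9} 5  {3,5,7,8,9} 10  {3,6,7,8,9} 20  {4,5,6,7,9} 20  {4,5,7,8,9} 10  {5,6,7,8,9} 30
  6 to go: {0,4,5,6,7,9} 30  {0,4,5,7,8,9} 15  {1,2,3,6,8,9} 6  {1,2,3,7,8,9} 6  {2,3,5,7,8,9} 15  {2,3,6,7,8,9} 30  {3,4,5,7,8,9} 20  {3,5,6,7,8,9} 60  {4,5,6,7,8,9} 60
  7 to go: {0,3,4,5,7,8,9} 35  {0,4,5,6,7,8,9} 105  {1,2,3,5,7,8,9} 21  {1,2,3,6,7,8,9} 42  {2,3,4,5,7,8,9} 35  {2,3,5,6,7,8,9} 105  {3,4,5,6,7,8,9} 140
  8 to go: {0,2,3,4,5,7,8,9} 70  {0,3,4,5,6,7,8,9} 280  {1,2,3,4,5,7,8,9} 56  {1,2,3,5,6,7,8,9} 168  {2,3,4,5,6,7,8,9} 280
  if 0:a drops first: 504 orders
  if 1:e drops first: 630 orders
  if 6:i drops first: 126 orders
heap linearizations: 1260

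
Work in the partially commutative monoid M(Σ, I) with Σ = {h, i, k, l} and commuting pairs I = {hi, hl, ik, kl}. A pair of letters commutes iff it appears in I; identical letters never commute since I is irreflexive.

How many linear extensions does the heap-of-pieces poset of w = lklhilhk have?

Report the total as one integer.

70

piece 0:l — minimal
piece 1:k — minimal
piece 2:l rests on {0:l}
piece 3:h rests on {1:k}
piece 4:i rests on {2:l}
piece 5:l rests on {4:i}
piece 6:h rests on {3:h}
piece 7:k rests on {6:h}
minimal pieces: {0:l, 1:k}
ways to finish when only these pieces remain (= sum over removing one remaining piece with nothing left below it):
  1 left: {5}→1  {7}→1
  2 left: {4,5}→1  {5,7}→2  {6,7}→1
  3 left: {2,4,5}→1  {3,6,7}→1  {4,5,7}→3  {5,6,7}→3
  4 left: {0,2,4,5}→1  {1,3,6,7}→1  {2,4,5,7}→4  {3,5,6,7}→4  {4,5,6,7}→6
  5 left: {0,2,4,5,7}→5  {1,3,5,6,7}→5  {2,4,5,6,7}→10  {3,4,5,6,7}→10
  6 left: {0,2,4,5,6,7}→15  {1,3,4,5,6,7}→15  {2,3,4,5,6,7}→20
  placing 0:l first → 35 extensions
  placing 1:k first → 35 extensions
total linear extensions = 70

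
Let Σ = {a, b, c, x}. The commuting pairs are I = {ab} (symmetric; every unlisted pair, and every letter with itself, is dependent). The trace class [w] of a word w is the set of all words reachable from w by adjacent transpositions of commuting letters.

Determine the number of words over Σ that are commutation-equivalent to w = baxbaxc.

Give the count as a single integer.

4

#0=b has no predecessor
#1=a has no predecessor
#2=x depends on [0:b, 1:a]
#3=b depends on [2:x]
#4=a depends on [2:x]
#5=x depends on [3:b, 4:a]
#6=c depends on [5:x]
sources: [0:b, 1:a]
N(rest) = Σ N(rest − s) over sources s of rest; N(one piece) = 1:
  size 1 → [6]=1
  size 2 → [5,6]=1
  size 3 → [3,5,6]=1  [4,5,6]=1
  size 4 → [3,4,5,6]=2
  size 5 → [2,3,4,5,6]=2
  first=0(b) contributes 2
  first=1(a) contributes 2
|[w]| = 4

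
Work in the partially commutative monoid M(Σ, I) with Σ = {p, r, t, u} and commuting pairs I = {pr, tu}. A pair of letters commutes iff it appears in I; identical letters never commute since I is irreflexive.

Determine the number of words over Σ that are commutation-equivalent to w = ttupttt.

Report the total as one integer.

3

#0=t has no predecessor
#1=t depends on [0:t]
#2=u has no predecessor
#3=p depends on [1:t, 2:u]
#4=t depends on [3:p]
#5=t depends on [4:t]
#6=t depends on [5:t]
sources: [0:t, 2:u]
N(rest) = Σ N(rest − s) over sources s of rest; N(one piece) = 1:
  size 1 → [6]=1
  size 2 → [5,6]=1
  size 3 → [4,5,6]=1
  size 4 → [3,4,5,6]=1
  size 5 → [1,3,4,5,6]=1  [2,3,4,5,6]=1
  first=0(t) contributes 2
  first=2(u) contributes 1
|[w]| = 3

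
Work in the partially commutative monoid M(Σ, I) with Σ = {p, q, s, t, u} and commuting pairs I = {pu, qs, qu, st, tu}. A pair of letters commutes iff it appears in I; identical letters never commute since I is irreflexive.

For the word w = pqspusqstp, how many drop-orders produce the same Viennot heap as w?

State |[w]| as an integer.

0(p) covers ∅
1(q) covers 0:p
2(s) covers 0:p
3(p) covers 1:q, 2:s
4(u) covers 2:s
5(s) covers 3:p, 4:u
6(q) covers 3:p
7(s) covers 5:s
8(t) covers 6:q
9(p) covers 7:s, 8:t
floor of heap: 0:p
completions by unplaced set U, small U first (add the entries for U minus each lowest piece of U):
  |U|=1: {9}:1
  |U|=2: {7,9}:1  {8,9}:1
  |U|=3: {5,7,9}:1  {6,8,9}:1  {7,8,9}:2
  |U|=4: {4,5,7,9}:1  {5,7,8,9}:3  {6,7,8,9}:3
  |U|=5: {4,5,7,8,9}:4  {5,6,7,8,9}:6
  |U|=6: {3,5,6,7,8,9}:6  {4,5,6,7,8,9}:10
  |U|=7: {1,3,5,6,7,8,9}:6  {3,4,5,6,7,8,9}:16
  |U|=8: {1,3,4,5,6,7,8,9}:22  {2,3,4,5,6,7,8,9}:16
  start at 0(p): 38

38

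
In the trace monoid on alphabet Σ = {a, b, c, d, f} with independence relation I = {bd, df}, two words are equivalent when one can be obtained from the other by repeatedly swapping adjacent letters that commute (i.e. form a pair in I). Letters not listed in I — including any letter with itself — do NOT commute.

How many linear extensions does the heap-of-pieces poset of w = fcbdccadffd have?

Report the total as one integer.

piece 0:f — minimal
piece 1:c rests on {0:f}
piece 2:b rests on {1:c}
piece 3:d rests on {1:c}
piece 4:c rests on {2:b, 3:d}
piece 5:c rests on {4:c}
piece 6:a rests on {5:c}
piece 7:d rests on {6:a}
piece 8:f rests on {6:a}
piece 9:f rests on {8:f}
piece 10:d rests on {7:d}
minimal pieces: {0:f}
ways to finish when only these pieces remain (= sum over removing one remaining piece with nothing left below it):
  1 left: {9}→1  {10}→1
  2 left: {7,10}→1  {8,9}→1  {9,10}→2
  3 left: {7,9,10}→3  {8,9,10}→3
  4 left: {7,8,9,10}→6
  5 left: {6,7,8,9,10}→6
  6 left: {5,6,7,8,9,10}→6
  7 left: {4,5,6,7,8,9,10}→6
  8 left: {2,4,5,6,7,8,9,10}→6  {3,4,5,6,7,8,9,10}→6
  9 left: {2,3,4,5,6,7,8,9,10}→12
  placing 0:f first → 12 extensions

12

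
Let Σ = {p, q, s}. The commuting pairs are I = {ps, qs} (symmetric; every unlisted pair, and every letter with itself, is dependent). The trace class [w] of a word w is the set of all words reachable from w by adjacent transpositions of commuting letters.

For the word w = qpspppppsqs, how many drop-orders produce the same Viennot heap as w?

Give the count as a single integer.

165

piece 0:q — minimal
piece 1:p rests on {0:q}
piece 2:s — minimal
piece 3:p rests on {1:p}
piece 4:p rests on {3:p}
piece 5:p rests on {4:p}
piece 6:p rests on {5:p}
piece 7:p rests on {6:p}
piece 8:s rests on {2:s}
piece 9:q rests on {7:p}
piece 10:s rests on {8:s}
minimal pieces: {0:q, 2:s}
ways to finish when only these pieces remain (= sum over removing one remaining piece with nothing left below it):
  1 left: {9}→1  {10}→1
  2 left: {7,9}→1  {8,10}→1  {9,10}→2
  3 left: {2,8,10}→1  {6,7,9}→1  {7,9,10}→3  {8,9,10}→3
  4 left: {2,8,9,10}→4  {5,6,7,9}→1  {6,7,9,10}→4  {7,8,9,10}→6
  5 left: {2,7,8,9,10}→10  {4,5,6,7,9}→1  {5,6,7,9,10}→5  {6,7,8,9,10}→10
  6 left: {2,6,7,8,9,10}→20  {3,4,5,6,7,9}→1  {4,5,6,7,9,10}→6  {5,6,7,8,9,10}→15
  7 left: {1,3,4,5,6,7,9}→1  {2,5,6,7,8,9,10}→35  {3,4,5,6,7,9,10}→7  {4,5,6,7,8,9,10}→21
  8 left: {0,1,3,4,5,6,7,9}→1  {1,3,4,5,6,7,9,10}→8  {2,4,5,6,7,8,9,10}→56  {3,4,5,6,7,8,9,10}→28
  9 left: {0,1,3,4,5,6,7,9,10}→9  {1,3,4,5,6,7,8,9,10}→36  {2,3,4,5,6,7,8,9,10}→84
  placing 0:q first → 120 extensions
  placing 2:s first → 45 extensions
total linear extensions = 165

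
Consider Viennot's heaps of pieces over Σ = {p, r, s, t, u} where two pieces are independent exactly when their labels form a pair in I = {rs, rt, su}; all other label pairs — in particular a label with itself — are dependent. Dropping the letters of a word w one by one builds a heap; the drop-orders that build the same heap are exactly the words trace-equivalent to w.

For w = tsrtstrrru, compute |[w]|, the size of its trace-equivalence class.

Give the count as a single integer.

126

#0=t has no predecessor
#1=s depends on [0:t]
#2=r has no predecessor
#3=t depends on [1:s]
#4=s depends on [3:t]
#5=t depends on [4:s]
#6=r depends on [2:r]
#7=r depends on [6:r]
#8=r depends on [7:r]
#9=u depends on [5:t, 8:r]
sources: [0:t, 2:r]
N(rest) = Σ N(rest − s) over sources s of rest; N(one piece) = 1:
  size 1 → [9]=1
  size 2 → [5,9]=1  [8,9]=1
  size 3 → [4,5,9]=1  [5,8,9]=2  [7,8,9]=1
  size 4 → [3,4,5,9]=1  [4,5,8,9]=3  [5,7,8,9]=3  [6,7,8,9]=1
  size 5 → [1,3,4,5,9]=1  [2,6,7,8,9]=1  [3,4,5,8,9]=4  [4,5,7,8,9]=6  [5,6,7,8,9]=4
  size 6 → [0,1,3,4,5,9]=1  [1,3,4,5,8,9]=5  [2,5,6,7,8,9]=5  [3,4,5,7,8,9]=10  [4,5,6,7,8,9]=10
  size 7 → [0,1,3,4,5,8,9]=6  [1,3,4,5,7,8,9]=15  [2,4,5,6,7,8,9]=15  [3,4,5,6,7,8,9]=20
  size 8 → [0,1,3,4,5,7,8,9]=21  [1,3,4,5,6,7,8,9]=35  [2,3,4,5,6,7,8,9]=35
  first=0(t) contributes 70
  first=2(r) contributes 56
|[w]| = 126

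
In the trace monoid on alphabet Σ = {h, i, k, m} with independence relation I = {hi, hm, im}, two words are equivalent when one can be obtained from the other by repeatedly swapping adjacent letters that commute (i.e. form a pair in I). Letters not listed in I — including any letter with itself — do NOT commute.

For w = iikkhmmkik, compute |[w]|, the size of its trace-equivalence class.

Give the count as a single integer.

3

0(i) covers ∅
1(i) covers 0:i
2(k) covers 1:i
3(k) covers 2:k
4(h) covers 3:k
5(m) covers 3:k
6(m) covers 5:m
7(k) covers 4:h, 6:m
8(i) covers 7:k
9(k) covers 8:i
floor of heap: 0:i
completions by unplaced set U, small U first (add the entries for U minus each lowest piece of U):
  |U|=1: {9}:1
  |U|=2: {8,9}:1
  |U|=3: {7,8,9}:1
  |U|=4: {4,7,8,9}:1  {6,7,8,9}:1
  |U|=5: {4,6,7,8,9}:2  {5,6,7,8,9}:1
  |U|=6: {4,5,6,7,8,9}:3
  |U|=7: {3,4,5,6,7,8,9}:3
  |U|=8: {2,3,4,5,6,7,8,9}:3
  start at 0(i): 3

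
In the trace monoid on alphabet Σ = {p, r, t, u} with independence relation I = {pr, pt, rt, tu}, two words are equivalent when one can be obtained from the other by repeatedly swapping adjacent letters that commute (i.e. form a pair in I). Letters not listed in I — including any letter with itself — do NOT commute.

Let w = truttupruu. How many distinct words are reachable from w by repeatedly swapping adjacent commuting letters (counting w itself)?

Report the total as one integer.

0(t) covers ∅
1(r) covers ∅
2(u) covers 1:r
3(t) covers 0:t
4(t) covers 3:t
5(u) covers 2:u
6(p) covers 5:u
7(r) covers 5:u
8(u) covers 6:p, 7:r
9(u) covers 8:u
floor of heap: 0:t, 1:r
completions by unplaced set U, small U first (add the entries for U minus each lowest piece of U):
  |U|=1: {4}:1  {9}:1
  |U|=2: {3,4}:1  {4,9}:2  {8,9}:1
  |U|=3: {0,3,4}:1  {3,4,9}:3  {4,8,9}:3  {6,8,9}:1  {7,8,9}:1
  |U|=4: {0,3,4,9}:4  {3,4,8,9}:6  {4,6,8,9}:4  {4,7,8,9}:4  {6,7,8,9}:2
  |U|=5: {0,3,4,8,9}:10  {3,4,6,8,9}:10  {3,4,7,8,9}:10  {4,6,7,8,9}:10  {5,6,7,8,9}:2
  |U|=6: {0,3,4,6,8,9}:20  {0,3,4,7,8,9}:20  {2,5,6,7,8,9}:2  {3,4,6,7,8,9}:30  {4,5,6,7,8,9}:12
  |U|=7: {0,3,4,6,7,8,9}:70  {1,2,5,6,7,8,9}:2  {2,4,5,6,7,8,9}:14  {3,4,5,6,7,8,9}:42
  |U|=8: {0,3,4,5,6,7,8,9}:112  {1,2,4,5,6,7,8,9}:16  {2,3,4,5,6,7,8,9}:56
  start at 0(t): 72
  start at 1(r): 168
sum over floor = 240

240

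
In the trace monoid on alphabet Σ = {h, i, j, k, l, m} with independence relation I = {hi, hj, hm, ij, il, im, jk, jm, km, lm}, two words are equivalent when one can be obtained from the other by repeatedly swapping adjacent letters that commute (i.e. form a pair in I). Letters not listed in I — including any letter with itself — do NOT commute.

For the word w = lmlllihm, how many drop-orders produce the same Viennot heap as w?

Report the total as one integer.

drop 0:l onto floor
drop 1:m onto floor
drop 2:l onto {0:l}
drop 3:l onto {2:l}
drop 4:l onto {3:l}
drop 5:i onto floor
drop 6:h onto {4:l}
drop 7:m onto {1:m}
ground layer = {0:l, 1:m, 5:i}
drop-orders for the pieces not yet dropped (sum over which currently-grounded one goes next):
  1 to go: {5} 1  {6} 1  {7} 1
  2 to go: {1,7} 1  {4,6} 1  {5,6} 2  {5,7} 2  {6,7} 2
  3 to go: {1,5,7} 3  {1,6,7} 3  {3,4,6} 1  {4,5,6} 3  {4,6,7} 3  {5,6,7} 6
  4 to go: {1,4,6,7} 6  {1,5,6,7} 12  {2,3,4,6} 1  {3,4,5,6} 4  {3,4,6,7} 4  {4,5,6,7} 12
  5 to go: {0,2,3,4,6} 1  {1,3,4,6,7} 10  {1,4,5,6,7} 30  {2,3,4,5,6} 5  {2,3,4,6,7} 5  {3,4,5,6,7} 20
  6 to go: {0,2,3,4,5,6} 6  {0,2,3,4,6,7} 6  {1,2,3,4,6,7} 15  {1,3,4,5,6,7} 60  {2,3,4,5,6,7} 30
  if 0:l drops first: 105 orders
  if 1:m drops first: 42 orders
  if 5:i drops first: 21 orders
heap linearizations: 168

168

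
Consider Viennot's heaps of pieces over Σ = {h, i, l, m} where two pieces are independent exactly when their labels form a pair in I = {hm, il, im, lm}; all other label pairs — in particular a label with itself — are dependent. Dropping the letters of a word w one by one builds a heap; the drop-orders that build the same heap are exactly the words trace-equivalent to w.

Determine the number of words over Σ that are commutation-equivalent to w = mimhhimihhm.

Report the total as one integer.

#0=m has no predecessor
#1=i has no predecessor
#2=m depends on [0:m]
#3=h depends on [1:i]
#4=h depends on [3:h]
#5=i depends on [4:h]
#6=m depends on [2:m]
#7=i depends on [5:i]
#8=h depends on [7:i]
#9=h depends on [8:h]
#10=m depends on [6:m]
sources: [0:m, 1:i]
N(rest) = Σ N(rest − s) over sources s of rest; N(one piece) = 1:
  size 1 → [9]=1  [10]=1
  size 2 → [6,10]=1  [8,9]=1  [9,10]=2
  size 3 → [2,6,10]=1  [6,9,10]=3  [7,8,9]=1  [8,9,10]=3
  size 4 → [0,2,6,10]=1  [2,6,9,10]=4  [5,7,8,9]=1  [6,8,9,10]=6  [7,8,9,10]=4
  size 5 → [0,2,6,9,10]=5  [2,6,8,9,10]=10  [4,5,7,8,9]=1  [5,7,8,9,10]=5  [6,7,8,9,10]=10
  size 6 → [0,2,6,8,9,10]=15  [2,6,7,8,9,10]=20  [3,4,5,7,8,9]=1  [4,5,7,8,9,10]=6  [5,6,7,8,9,10]=15
  size 7 → [0,2,6,7,8,9,10]=35  [1,3,4,5,7,8,9]=1  [2,5,6,7,8,9,10]=35  [3,4,5,7,8,9,10]=7  [4,5,6,7,8,9,10]=21
  size 8 → [0,2,5,6,7,8,9,10]=70  [1,3,4,5,7,8,9,10]=8  [2,4,5,6,7,8,9,10]=56  [3,4,5,6,7,8,9,10]=28
  size 9 → [0,2,4,5,6,7,8,9,10]=126  [1,3,4,5,6,7,8,9,10]=36  [2,3,4,5,6,7,8,9,10]=84
  first=0(m) contributes 120
  first=1(i) contributes 210
|[w]| = 330

330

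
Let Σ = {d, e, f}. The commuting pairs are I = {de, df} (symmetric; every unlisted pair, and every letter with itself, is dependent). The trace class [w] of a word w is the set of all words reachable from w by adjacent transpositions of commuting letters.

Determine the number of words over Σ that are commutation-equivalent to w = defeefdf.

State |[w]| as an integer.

28

#0=d has no predecessor
#1=e has no predecessor
#2=f depends on [1:e]
#3=e depends on [2:f]
#4=e depends on [3:e]
#5=f depends on [4:e]
#6=d depends on [0:d]
#7=f depends on [5:f]
sources: [0:d, 1:e]
N(rest) = Σ N(rest − s) over sources s of rest; N(one piece) = 1:
  size 1 → [6]=1  [7]=1
  size 2 → [0,6]=1  [5,7]=1  [6,7]=2
  size 3 → [0,6,7]=3  [4,5,7]=1  [5,6,7]=3
  size 4 → [0,5,6,7]=6  [3,4,5,7]=1  [4,5,6,7]=4
  size 5 → [0,4,5,6,7]=10  [2,3,4,5,7]=1  [3,4,5,6,7]=5
  size 6 → [0,3,4,5,6,7]=15  [1,2,3,4,5,7]=1  [2,3,4,5,6,7]=6
  first=0(d) contributes 7
  first=1(e) contributes 21
|[w]| = 28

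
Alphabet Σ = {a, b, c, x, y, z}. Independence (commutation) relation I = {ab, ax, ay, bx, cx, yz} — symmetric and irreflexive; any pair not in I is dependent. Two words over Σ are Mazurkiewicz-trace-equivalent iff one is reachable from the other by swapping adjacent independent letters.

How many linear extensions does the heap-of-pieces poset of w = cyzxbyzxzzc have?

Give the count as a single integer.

drop 0:c onto floor
drop 1:y onto {0:c}
drop 2:z onto {0:c}
drop 3:x onto {1:y, 2:z}
drop 4:b onto {1:y, 2:z}
drop 5:y onto {3:x, 4:b}
drop 6:z onto {3:x, 4:b}
drop 7:x onto {5:y, 6:z}
drop 8:z onto {7:x}
drop 9:z onto {8:z}
drop 10:c onto {9:z}
ground layer = {0:c}
drop-orders for the pieces not yet dropped (sum over which currently-grounded one goes next):
  1 to go: {10} 1
  2 to go: {9,10} 1
  3 to go: {8,9,10} 1
  4 to go: {7,8,9,10} 1
  5 to go: {5,7,8,9,10} 1  {6,7,8,9,10} 1
  6 to go: {5,6,7,8,9,10} 2
  7 to go: {3,5,6,7,8,9,10} 2  {4,5,6,7,8,9,10} 2
  8 to go: {3,4,5,6,7,8,9,10} 4
  9 to go: {1,3,4,5,6,7,8,9,10} 4  {2,3,4,5,6,7,8,9,10} 4
  if 0:c drops first: 8 orders

8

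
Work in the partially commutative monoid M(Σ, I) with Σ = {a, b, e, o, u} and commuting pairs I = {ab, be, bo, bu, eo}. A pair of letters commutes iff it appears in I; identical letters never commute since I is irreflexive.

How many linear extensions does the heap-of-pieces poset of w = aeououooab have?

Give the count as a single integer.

#0=a has no predecessor
#1=e depends on [0:a]
#2=o depends on [0:a]
#3=u depends on [1:e, 2:o]
#4=o depends on [3:u]
#5=u depends on [4:o]
#6=o depends on [5:u]
#7=o depends on [6:o]
#8=a depends on [7:o]
#9=b has no predecessor
sources: [0:a, 9:b]
N(rest) = Σ N(rest − s) over sources s of rest; N(one piece) = 1:
  size 1 → [8]=1  [9]=1
  size 2 → [7,8]=1  [8,9]=2
  size 3 → [6,7,8]=1  [7,8,9]=3
  size 4 → [5,6,7,8]=1  [6,7,8,9]=4
  size 5 → [4,5,6,7,8]=1  [5,6,7,8,9]=5
  size 6 → [3,4,5,6,7,8]=1  [4,5,6,7,8,9]=6
  size 7 → [1,3,4,5,6,7,8]=1  [2,3,4,5,6,7,8]=1  [3,4,5,6,7,8,9]=7
  size 8 → [1,2,3,4,5,6,7,8]=2  [1,3,4,5,6,7,8,9]=8  [2,3,4,5,6,7,8,9]=8
  first=0(a) contributes 18
  first=9(b) contributes 2
|[w]| = 20

20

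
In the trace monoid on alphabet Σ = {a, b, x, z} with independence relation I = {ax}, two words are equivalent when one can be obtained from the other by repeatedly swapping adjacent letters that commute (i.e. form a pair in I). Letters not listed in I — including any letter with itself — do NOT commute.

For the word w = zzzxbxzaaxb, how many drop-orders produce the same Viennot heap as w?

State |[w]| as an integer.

3

0(z) covers ∅
1(z) covers 0:z
2(z) covers 1:z
3(x) covers 2:z
4(b) covers 3:x
5(x) covers 4:b
6(z) covers 5:x
7(a) covers 6:z
8(a) covers 7:a
9(x) covers 6:z
10(b) covers 8:a, 9:x
floor of heap: 0:z
completions by unplaced set U, small U first (add the entries for U minus each lowest piece of U):
  |U|=1: {10}:1
  |U|=2: {8,10}:1  {9,10}:1
  |U|=3: {7,8,10}:1  {8,9,10}:2
  |U|=4: {7,8,9,10}:3
  |U|=5: {6,7,8,9,10}:3
  |U|=6: {5,6,7,8,9,10}:3
  |U|=7: {4,5,6,7,8,9,10}:3
  |U|=8: {3,4,5,6,7,8,9,10}:3
  |U|=9: {2,3,4,5,6,7,8,9,10}:3
  start at 0(z): 3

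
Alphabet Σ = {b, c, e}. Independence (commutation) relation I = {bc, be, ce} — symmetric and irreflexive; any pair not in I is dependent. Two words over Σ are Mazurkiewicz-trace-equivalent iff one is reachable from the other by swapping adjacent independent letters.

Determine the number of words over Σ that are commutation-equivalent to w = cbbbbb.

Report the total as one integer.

drop 0:c onto floor
drop 1:b onto floor
drop 2:b onto {1:b}
drop 3:b onto {2:b}
drop 4:b onto {3:b}
drop 5:b onto {4:b}
ground layer = {0:c, 1:b}
drop-orders for the pieces not yet dropped (sum over which currently-grounded one goes next):
  1 to go: {0} 1  {5} 1
  2 to go: {0,5} 2  {4,5} 1
  3 to go: {0,4,5} 3  {3,4,5} 1
  4 to go: {0,3,4,5} 4  {2,3,4,5} 1
  if 0:c drops first: 1 orders
  if 1:b drops first: 5 orders
heap linearizations: 6

6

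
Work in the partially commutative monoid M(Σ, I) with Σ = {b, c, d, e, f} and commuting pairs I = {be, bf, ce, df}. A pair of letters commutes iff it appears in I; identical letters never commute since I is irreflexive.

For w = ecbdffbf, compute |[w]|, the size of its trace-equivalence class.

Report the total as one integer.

50

piece 0:e — minimal
piece 1:c — minimal
piece 2:b rests on {1:c}
piece 3:d rests on {0:e, 2:b}
piece 4:f rests on {0:e, 1:c}
piece 5:f rests on {4:f}
piece 6:b rests on {3:d}
piece 7:f rests on {5:f}
minimal pieces: {0:e, 1:c}
ways to finish when only these pieces remain (= sum over removing one remaining piece with nothing left below it):
  1 left: {6}→1  {7}→1
  2 left: {3,6}→1  {5,7}→1  {6,7}→2
  3 left: {2,3,6}→1  {3,6,7}→3  {4,5,7}→1  {5,6,7}→3
  4 left: {2,3,6,7}→4  {3,5,6,7}→6  {4,5,6,7}→4
  5 left: {2,3,5,6,7}→10  {3,4,5,6,7}→10
  6 left: {0,3,4,5,6,7}→10  {2,3,4,5,6,7}→20
  placing 0:e first → 20 extensions
  placing 1:c first → 30 extensions
total linear extensions = 50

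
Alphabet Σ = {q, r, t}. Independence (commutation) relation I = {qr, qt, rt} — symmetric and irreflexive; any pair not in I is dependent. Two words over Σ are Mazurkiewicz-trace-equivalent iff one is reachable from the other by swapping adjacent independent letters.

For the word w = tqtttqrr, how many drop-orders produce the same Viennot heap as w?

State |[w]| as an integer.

420

drop 0:t onto floor
drop 1:q onto floor
drop 2:t onto {0:t}
drop 3:t onto {2:t}
drop 4:t onto {3:t}
drop 5:q onto {1:q}
drop 6:r onto floor
drop 7:r onto {6:r}
ground layer = {0:t, 1:q, 6:r}
drop-orders for the pieces not yet dropped (sum over which currently-grounded one goes next):
  1 to go: {4} 1  {5} 1  {7} 1
  2 to go: {1,5} 1  {3,4} 1  {4,5} 2  {4,7} 2  {5,7} 2  {6,7} 1
  3 to go: {1,4,5} 3  {1,5,7} 3  {2,3,4} 1  {3,4,5} 3  {3,4,7} 3  {4,5,7} 6  {4,6,7} 3  {5,6,7} 3
  4 to go: {0,2,3,4} 1  {1,3,4,5} 6  {1,4,5,7} 12  {1,5,6,7} 6  {2,3,4,5} 4  {2,3,4,7} 4  {3,4,5,7} 12  {3,4,6,7} 6  {4,5,6,7} 12
  5 to go: {0,2,3,4,5} 5  {0,2,3,4,7} 5  {1,2,3,4,5} 10  {1,3,4,5,7} 30  {1,4,5,6,7} 30  {2,3,4,5,7} 20  {2,3,4,6,7} 10  {3,4,5,6,7} 30
  6 to go: {0,1,2,3,4,5} 15  {0,2,3,4,5,7} 30  {0,2,3,4,6,7} 15  {1,2,3,4,5,7} 60  {1,3,4,5,6,7} 90  {2,3,4,5,6,7} 60
  if 0:t drops first: 210 orders
  if 1:q drops first: 105 orders
  if 6:r drops first: 105 orders
heap linearizations: 420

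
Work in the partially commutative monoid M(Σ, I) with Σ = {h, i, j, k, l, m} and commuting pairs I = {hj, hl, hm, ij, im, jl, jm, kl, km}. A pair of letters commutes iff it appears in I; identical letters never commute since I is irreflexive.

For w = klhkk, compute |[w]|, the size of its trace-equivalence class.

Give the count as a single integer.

5

#0=k has no predecessor
#1=l has no predecessor
#2=h depends on [0:k]
#3=k depends on [2:h]
#4=k depends on [3:k]
sources: [0:k, 1:l]
N(rest) = Σ N(rest − s) over sources s of rest; N(one piece) = 1:
  size 1 → [1]=1  [4]=1
  size 2 → [1,4]=2  [3,4]=1
  size 3 → [1,3,4]=3  [2,3,4]=1
  first=0(k) contributes 4
  first=1(l) contributes 1
|[w]| = 5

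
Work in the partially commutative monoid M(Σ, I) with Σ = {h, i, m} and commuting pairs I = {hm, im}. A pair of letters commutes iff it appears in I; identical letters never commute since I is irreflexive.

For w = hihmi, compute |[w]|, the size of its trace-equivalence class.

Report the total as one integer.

5

0(h) covers ∅
1(i) covers 0:h
2(h) covers 1:i
3(m) covers ∅
4(i) covers 2:h
floor of heap: 0:h, 3:m
completions by unplaced set U, small U first (add the entries for U minus each lowest piece of U):
  |U|=1: {3}:1  {4}:1
  |U|=2: {2,4}:1  {3,4}:2
  |U|=3: {1,2,4}:1  {2,3,4}:3
  start at 0(h): 4
  start at 3(m): 1
sum over floor = 5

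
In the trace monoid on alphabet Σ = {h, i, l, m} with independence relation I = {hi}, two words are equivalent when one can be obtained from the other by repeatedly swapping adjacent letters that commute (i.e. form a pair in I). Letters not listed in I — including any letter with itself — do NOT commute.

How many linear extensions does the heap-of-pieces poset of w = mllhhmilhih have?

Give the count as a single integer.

3

0(m) covers ∅
1(l) covers 0:m
2(l) covers 1:l
3(h) covers 2:l
4(h) covers 3:h
5(m) covers 4:h
6(i) covers 5:m
7(l) covers 6:i
8(h) covers 7:l
9(i) covers 7:l
10(h) covers 8:h
floor of heap: 0:m
completions by unplaced set U, small U first (add the entries for U minus each lowest piece of U):
  |U|=1: {9}:1  {10}:1
  |U|=2: {8,10}:1  {9,10}:2
  |U|=3: {8,9,10}:3
  |U|=4: {7,8,9,10}:3
  |U|=5: {6,7,8,9,10}:3
  |U|=6: {5,6,7,8,9,10}:3
  |U|=7: {4,5,6,7,8,9,10}:3
  |U|=8: {3,4,5,6,7,8,9,10}:3
  |U|=9: {2,3,4,5,6,7,8,9,10}:3
  start at 0(m): 3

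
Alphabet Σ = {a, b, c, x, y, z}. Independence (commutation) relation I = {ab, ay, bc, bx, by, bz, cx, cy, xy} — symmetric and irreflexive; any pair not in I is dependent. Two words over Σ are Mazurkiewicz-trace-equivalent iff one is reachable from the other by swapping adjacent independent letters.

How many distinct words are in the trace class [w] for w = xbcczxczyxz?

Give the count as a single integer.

piece 0:x — minimal
piece 1:b — minimal
piece 2:c — minimal
piece 3:c rests on {2:c}
piece 4:z rests on {0:x, 3:c}
piece 5:x rests on {4:z}
piece 6:c rests on {4:z}
piece 7:z rests on {5:x, 6:c}
piece 8:y rests on {7:z}
piece 9:x rests on {7:z}
piece 10:z rests on {8:y, 9:x}
minimal pieces: {0:x, 1:b, 2:c}
ways to finish when only these pieces remain (= sum over removing one remaining piece with nothing left below it):
  1 left: {1}→1  {10}→1
  2 left: {1,10}→2  {8,10}→1  {9,10}→1
  3 left: {1,8,10}→3  {1,9,10}→3  {8,9,10}→2
  4 left: {1,8,9,10}→8  {7,8,9,10}→2
  5 left: {1,7,8,9,10}→10  {5,7,8,9,10}→2  {6,7,8,9,10}→2
  6 left: {1,5,7,8,9,10}→12  {1,6,7,8,9,10}→12  {5,6,7,8,9,10}→4
  7 left: {1,5,6,7,8,9,10}→28  {4,5,6,7,8,9,10}→4
  8 left: {0,4,5,6,7,8,9,10}→4  {1,4,5,6,7,8,9,10}→32  {3,4,5,6,7,8,9,10}→4
  9 left: {0,1,4,5,6,7,8,9,10}→36  {0,3,4,5,6,7,8,9,10}→8  {1,3,4,5,6,7,8,9,10}→36  {2,3,4,5,6,7,8,9,10}→4
  placing 0:x first → 40 extensions
  placing 1:b first → 12 extensions
  placing 2:c first → 80 extensions
total linear extensions = 132

132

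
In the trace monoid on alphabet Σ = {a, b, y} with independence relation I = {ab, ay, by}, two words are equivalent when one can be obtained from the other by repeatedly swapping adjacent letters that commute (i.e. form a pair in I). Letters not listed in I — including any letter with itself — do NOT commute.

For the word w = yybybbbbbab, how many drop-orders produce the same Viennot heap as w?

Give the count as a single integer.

piece 0:y — minimal
piece 1:y rests on {0:y}
piece 2:b — minimal
piece 3:y rests on {1:y}
piece 4:b rests on {2:b}
piece 5:b rests on {4:b}
piece 6:b rests on {5:b}
piece 7:b rests on {6:b}
piece 8:b rests on {7:b}
piece 9:a — minimal
piece 10:b rests on {8:b}
minimal pieces: {0:y, 2:b, 9:a}
ways to finish when only these pieces remain (= sum over removing one remaining piece with nothing left below it):
  1 left: {3}→1  {9}→1  {10}→1
  2 left: {1,3}→1  {3,9}→2  {3,10}→2  {8,10}→1  {9,10}→2
  3 left: {0,1,3}→1  {1,3,9}→3  {1,3,10}→3  {3,8,10}→3  {3,9,10}→6  {7,8,10}→1  {8,9,10}→3
  4 left: {0,1,3,9}→4  {0,1,3,10}→4  {1,3,8,10}→6  {1,3,9,10}→12  {3,7,8,10}→4  {3,8,9,10}→12  {6,7,8,10}→1  {7,8,9,10}→4
  5 left: {0,1,3,8,10}→10  {0,1,3,9,10}→20  {1,3,7,8,10}→10  {1,3,8,9,10}→30  {3,6,7,8,10}→5  {3,7,8,9,10}→20  {5,6,7,8,10}→1  {6,7,8,9,10}→5
  6 left: {0,1,3,7,8,10}→20  {0,1,3,8,9,10}→60  {1,3,6,7,8,10}→15  {1,3,7,8,9,10}→60  {3,5,6,7,8,10}→6  {3,6,7,8,9,10}→30  {4,5,6,7,8,10}→1  {5,6,7,8,9,10}→6
  7 left: {0,1,3,6,7,8,10}→35  {0,1,3,7,8,9,10}→140  {1,3,5,6,7,8,10}→21  {1,3,6,7,8,9,10}→105  {2,4,5,6,7,8,10}→1  {3,4,5,6,7,8,10}→7  {3,5,6,7,8,9,10}→42  {4,5,6,7,8,9,10}→7
  8 left: {0,1,3,5,6,7,8,10}→56  {0,1,3,6,7,8,9,10}→280  {1,3,4,5,6,7,8,10}→28  {1,3,5,6,7,8,9,10}→168  {2,3,4,5,6,7,8,10}→8  {2,4,5,6,7,8,9,10}→8  {3,4,5,6,7,8,9,10}→56
  9 left: {0,1,3,4,5,6,7,8,10}→84  {0,1,3,5,6,7,8,9,10}→504  {1,2,3,4,5,6,7,8,10}→36  {1,3,4,5,6,7,8,9,10}→252  {2,3,4,5,6,7,8,9,10}→72
  placing 0:y first → 360 extensions
  placing 2:b first → 840 extensions
  placing 9:a first → 120 extensions
total linear extensions = 1320

1320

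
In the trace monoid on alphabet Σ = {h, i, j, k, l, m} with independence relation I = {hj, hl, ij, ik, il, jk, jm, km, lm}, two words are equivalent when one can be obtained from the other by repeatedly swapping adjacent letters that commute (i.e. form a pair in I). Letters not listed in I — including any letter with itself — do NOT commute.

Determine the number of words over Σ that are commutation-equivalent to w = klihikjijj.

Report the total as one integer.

546

drop 0:k onto floor
drop 1:l onto {0:k}
drop 2:i onto floor
drop 3:h onto {0:k, 2:i}
drop 4:i onto {3:h}
drop 5:k onto {1:l, 3:h}
drop 6:j onto {1:l}
drop 7:i onto {4:i}
drop 8:j onto {6:j}
drop 9:j onto {8:j}
ground layer = {0:k, 2:i}
drop-orders for the pieces not yet dropped (sum over which currently-grounded one goes next):
  1 to go: {5} 1  {7} 1  {9} 1
  2 to go: {4,7} 1  {5,7} 2  {5,9} 2  {7,9} 2  {8,9} 1
  3 to go: {4,5,7} 3  {4,7,9} 3  {5,7,9} 6  {5,8,9} 3  {6,8,9} 1  {7,8,9} 3
  4 to go: {3,4,5,7} 3  {4,5,7,9} 12  {4,7,8,9} 6  {5,6,8,9} 4  {5,7,8,9} 12  {6,7,8,9} 4
  5 to go: {1,5,6,8,9} 4  {2,3,4,5,7} 3  {3,4,5,7,9} 15  {4,5,7,8,9} 30  {4,6,7,8,9} 10  {5,6,7,8,9} 20
  6 to go: {1,5,6,7,8,9} 24  {2,3,4,5,7,9} 18  {3,4,5,7,8,9} 45  {4,5,6,7,8,9} 60
  7 to go: {1,4,5,6,7,8,9} 84  {2,3,4,5,7,8,9} 63  {3,4,5,6,7,8,9} 105
  8 to go: {1,3,4,5,6,7,8,9} 189  {2,3,4,5,6,7,8,9} 168
  if 0:k drops first: 357 orders
  if 2:i drops first: 189 orders
heap linearizations: 546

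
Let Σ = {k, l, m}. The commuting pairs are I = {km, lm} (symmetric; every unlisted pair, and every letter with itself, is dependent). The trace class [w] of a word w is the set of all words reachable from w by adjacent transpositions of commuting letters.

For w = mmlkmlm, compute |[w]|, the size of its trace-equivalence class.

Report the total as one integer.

35

piece 0:m — minimal
piece 1:m rests on {0:m}
piece 2:l — minimal
piece 3:k rests on {2:l}
piece 4:m rests on {1:m}
piece 5:l rests on {3:k}
piece 6:m rests on {4:m}
minimal pieces: {0:m, 2:l}
ways to finish when only these pieces remain (= sum over removing one remaining piece with nothing left below it):
  1 left: {5}→1  {6}→1
  2 left: {3,5}→1  {4,6}→1  {5,6}→2
  3 left: {1,4,6}→1  {2,3,5}→1  {3,5,6}→3  {4,5,6}→3
  4 left: {0,1,4,6}→1  {1,4,5,6}→4  {2,3,5,6}→4  {3,4,5,6}→6
  5 left: {0,1,4,5,6}→5  {1,3,4,5,6}→10  {2,3,4,5,6}→10
  placing 0:m first → 20 extensions
  placing 2:l first → 15 extensions
total linear extensions = 35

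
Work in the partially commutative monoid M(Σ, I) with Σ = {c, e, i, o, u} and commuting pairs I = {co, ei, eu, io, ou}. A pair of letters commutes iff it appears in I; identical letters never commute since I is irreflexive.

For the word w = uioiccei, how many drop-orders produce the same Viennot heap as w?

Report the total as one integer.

13

drop 0:u onto floor
drop 1:i onto {0:u}
drop 2:o onto floor
drop 3:i onto {1:i}
drop 4:c onto {3:i}
drop 5:c onto {4:c}
drop 6:e onto {2:o, 5:c}
drop 7:i onto {5:c}
ground layer = {0:u, 2:o}
drop-orders for the pieces not yet dropped (sum over which currently-grounded one goes next):
  1 to go: {6} 1  {7} 1
  2 to go: {2,6} 1  {6,7} 2
  3 to go: {2,6,7} 3  {5,6,7} 2
  4 to go: {2,5,6,7} 5  {4,5,6,7} 2
  5 to go: {2,4,5,6,7} 7  {3,4,5,6,7} 2
  6 to go: {1,3,4,5,6,7} 2  {2,3,4,5,6,7} 9
  if 0:u drops first: 11 orders
  if 2:o drops first: 2 orders
heap linearizations: 13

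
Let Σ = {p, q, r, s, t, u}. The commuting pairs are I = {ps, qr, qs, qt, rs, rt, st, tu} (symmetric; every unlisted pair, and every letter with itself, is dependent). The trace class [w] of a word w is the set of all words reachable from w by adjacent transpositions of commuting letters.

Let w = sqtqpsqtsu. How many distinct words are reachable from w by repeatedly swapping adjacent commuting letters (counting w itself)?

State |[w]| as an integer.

672

0(s) covers ∅
1(q) covers ∅
2(t) covers ∅
3(q) covers 1:q
4(p) covers 2:t, 3:q
5(s) covers 0:s
6(q) covers 4:p
7(t) covers 4:p
8(s) covers 5:s
9(u) covers 6:q, 8:s
floor of heap: 0:s, 1:q, 2:t
completions by unplaced set U, small U first (add the entries for U minus each lowest piece of U):
  |U|=1: {7}:1  {9}:1
  |U|=2: {6,9}:1  {7,9}:2  {8,9}:1
  |U|=3: {5,8,9}:1  {6,7,9}:3  {6,8,9}:2  {7,8,9}:3
  |U|=4: {0,5,8,9}:1  {4,6,7,9}:3  {5,6,8,9}:3  {5,7,8,9}:4  {6,7,8,9}:8
  |U|=5: {0,5,6,8,9}:4  {0,5,7,8,9}:5  {2,4,6,7,9}:3  {3,4,6,7,9}:3  {4,6,7,8,9}:11  {5,6,7,8,9}:15
  |U|=6: {0,5,6,7,8,9}:24  {1,3,4,6,7,9}:3  {2,3,4,6,7,9}:6  {2,4,6,7,8,9}:14  {3,4,6,7,8,9}:14  {4,5,6,7,8,9}:26
  |U|=7: {0,4,5,6,7,8,9}:50  {1,2,3,4,6,7,9}:9  {1,3,4,6,7,8,9}:17  {2,3,4,6,7,8,9}:34  {2,4,5,6,7,8,9}:40  {3,4,5,6,7,8,9}:40
  |U|=8: {0,2,4,5,6,7,8,9}:90  {0,3,4,5,6,7,8,9}:90  {1,2,3,4,6,7,8,9}:60  {1,3,4,5,6,7,8,9}:57  {2,3,4,5,6,7,8,9}:114
  start at 0(s): 231
  start at 1(q): 294
  start at 2(t): 147
sum over floor = 672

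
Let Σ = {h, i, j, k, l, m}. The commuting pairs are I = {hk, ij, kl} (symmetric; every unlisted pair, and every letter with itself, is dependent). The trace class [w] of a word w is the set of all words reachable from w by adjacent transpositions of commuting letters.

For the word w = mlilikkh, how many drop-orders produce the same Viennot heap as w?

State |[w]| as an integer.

piece 0:m — minimal
piece 1:l rests on {0:m}
piece 2:i rests on {1:l}
piece 3:l rests on {2:i}
piece 4:i rests on {3:l}
piece 5:k rests on {4:i}
piece 6:k rests on {5:k}
piece 7:h rests on {4:i}
minimal pieces: {0:m}
ways to finish when only these pieces remain (= sum over removing one remaining piece with nothing left below it):
  1 left: {6}→1  {7}→1
  2 left: {5,6}→1  {6,7}→2
  3 left: {5,6,7}→3
  4 left: {4,5,6,7}→3
  5 left: {3,4,5,6,7}→3
  6 left: {2,3,4,5,6,7}→3
  placing 0:m first → 3 extensions

3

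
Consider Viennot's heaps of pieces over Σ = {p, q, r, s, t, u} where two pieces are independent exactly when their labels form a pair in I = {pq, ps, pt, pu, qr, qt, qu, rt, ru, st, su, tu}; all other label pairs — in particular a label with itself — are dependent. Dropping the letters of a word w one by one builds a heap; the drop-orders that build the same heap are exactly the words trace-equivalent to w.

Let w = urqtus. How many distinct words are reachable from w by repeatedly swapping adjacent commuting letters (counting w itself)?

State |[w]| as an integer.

120

piece 0:u — minimal
piece 1:r — minimal
piece 2:q — minimal
piece 3:t — minimal
piece 4:u rests on {0:u}
piece 5:s rests on {1:r, 2:q}
minimal pieces: {0:u, 1:r, 2:q, 3:t}
ways to finish when only these pieces remain (= sum over removing one remaining piece with nothing left below it):
  1 left: {3}→1  {4}→1  {5}→1
  2 left: {0,4}→1  {1,5}→1  {2,5}→1  {3,4}→2  {3,5}→2  {4,5}→2
  3 left: {0,3,4}→3  {0,4,5}→3  {1,2,5}→2  {1,3,5}→3  {1,4,5}→3  {2,3,5}→3  {2,4,5}→3  {3,4,5}→6
  4 left: {0,1,4,5}→6  {0,2,4,5}→6  {0,3,4,5}→12  {1,2,3,5}→8  {1,2,4,5}→8  {1,3,4,5}→12  {2,3,4,5}→12
  placing 0:u first → 40 extensions
  placing 1:r first → 30 extensions
  placing 2:q first → 30 extensions
  placing 3:t first → 20 extensions
total linear extensions = 120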